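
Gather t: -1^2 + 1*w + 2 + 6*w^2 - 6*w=6*w^2 - 5*w + 1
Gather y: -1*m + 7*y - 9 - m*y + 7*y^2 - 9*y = -m + 7*y^2 + y*(-m - 2) - 9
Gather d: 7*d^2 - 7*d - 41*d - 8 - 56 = 7*d^2 - 48*d - 64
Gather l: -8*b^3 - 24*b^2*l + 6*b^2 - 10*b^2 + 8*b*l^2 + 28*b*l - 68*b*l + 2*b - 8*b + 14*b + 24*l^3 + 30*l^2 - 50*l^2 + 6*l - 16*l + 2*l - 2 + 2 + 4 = -8*b^3 - 4*b^2 + 8*b + 24*l^3 + l^2*(8*b - 20) + l*(-24*b^2 - 40*b - 8) + 4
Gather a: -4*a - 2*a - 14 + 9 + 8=3 - 6*a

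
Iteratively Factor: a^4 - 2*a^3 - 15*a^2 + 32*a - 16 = (a - 4)*(a^3 + 2*a^2 - 7*a + 4) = (a - 4)*(a - 1)*(a^2 + 3*a - 4) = (a - 4)*(a - 1)^2*(a + 4)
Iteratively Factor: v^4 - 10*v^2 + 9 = (v - 3)*(v^3 + 3*v^2 - v - 3) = (v - 3)*(v + 1)*(v^2 + 2*v - 3) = (v - 3)*(v + 1)*(v + 3)*(v - 1)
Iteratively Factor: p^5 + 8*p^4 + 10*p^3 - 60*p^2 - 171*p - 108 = (p + 3)*(p^4 + 5*p^3 - 5*p^2 - 45*p - 36) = (p - 3)*(p + 3)*(p^3 + 8*p^2 + 19*p + 12) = (p - 3)*(p + 3)^2*(p^2 + 5*p + 4) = (p - 3)*(p + 1)*(p + 3)^2*(p + 4)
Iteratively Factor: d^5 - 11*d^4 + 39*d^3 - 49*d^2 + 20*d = (d - 1)*(d^4 - 10*d^3 + 29*d^2 - 20*d) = (d - 1)^2*(d^3 - 9*d^2 + 20*d) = (d - 4)*(d - 1)^2*(d^2 - 5*d) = d*(d - 4)*(d - 1)^2*(d - 5)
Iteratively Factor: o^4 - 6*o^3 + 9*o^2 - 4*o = (o - 1)*(o^3 - 5*o^2 + 4*o) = o*(o - 1)*(o^2 - 5*o + 4) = o*(o - 1)^2*(o - 4)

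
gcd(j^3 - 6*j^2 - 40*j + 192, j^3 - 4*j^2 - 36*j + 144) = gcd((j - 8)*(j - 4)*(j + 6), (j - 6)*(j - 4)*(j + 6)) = j^2 + 2*j - 24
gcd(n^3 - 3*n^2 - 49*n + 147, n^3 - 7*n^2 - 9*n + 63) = n^2 - 10*n + 21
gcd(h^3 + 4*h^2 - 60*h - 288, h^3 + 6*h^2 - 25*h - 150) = h + 6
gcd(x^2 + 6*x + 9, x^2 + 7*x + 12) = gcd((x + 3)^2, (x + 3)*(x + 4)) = x + 3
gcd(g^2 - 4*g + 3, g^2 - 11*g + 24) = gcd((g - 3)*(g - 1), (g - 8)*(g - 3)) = g - 3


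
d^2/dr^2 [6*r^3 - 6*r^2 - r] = 36*r - 12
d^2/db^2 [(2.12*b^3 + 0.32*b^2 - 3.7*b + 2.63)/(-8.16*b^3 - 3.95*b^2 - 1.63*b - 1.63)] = (4.54747350886464e-13*b^7 + 94.0488959999998*b^6 + 1647.386496*b^5 - 1021.981248*b^4 - 1259.547772*b^3 - 1068.083442*b^2 - 68.443374*b - 1.47025999999999)/(543.338496*b^9 + 789.03936*b^8 + 707.552784*b^7 + 702.462419*b^6 + 456.566097*b^5 + 237.862314*b^4 + 132.340189*b^3 + 44.476506*b^2 + 12.992241*b + 4.330747)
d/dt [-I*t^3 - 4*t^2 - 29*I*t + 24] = -3*I*t^2 - 8*t - 29*I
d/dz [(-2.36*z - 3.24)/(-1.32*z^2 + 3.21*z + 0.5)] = (-3.1152*z^2 - 8.5536*z + 9.2204)/(1.7424*z^4 - 8.4744*z^3 + 8.9841*z^2 + 3.21*z + 0.25)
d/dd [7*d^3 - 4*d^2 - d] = 21*d^2 - 8*d - 1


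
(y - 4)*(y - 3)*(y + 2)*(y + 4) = y^4 - y^3 - 22*y^2 + 16*y + 96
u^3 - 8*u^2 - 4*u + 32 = (u - 8)*(u - 2)*(u + 2)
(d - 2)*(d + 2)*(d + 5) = d^3 + 5*d^2 - 4*d - 20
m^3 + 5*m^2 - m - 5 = (m - 1)*(m + 1)*(m + 5)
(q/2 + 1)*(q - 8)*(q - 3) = q^3/2 - 9*q^2/2 + q + 24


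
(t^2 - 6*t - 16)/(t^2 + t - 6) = (t^2 - 6*t - 16)/(t^2 + t - 6)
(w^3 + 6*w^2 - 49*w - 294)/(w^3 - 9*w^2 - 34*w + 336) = (w + 7)/(w - 8)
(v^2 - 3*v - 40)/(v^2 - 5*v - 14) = (-v^2 + 3*v + 40)/(-v^2 + 5*v + 14)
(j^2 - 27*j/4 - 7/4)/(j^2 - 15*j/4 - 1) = (j - 7)/(j - 4)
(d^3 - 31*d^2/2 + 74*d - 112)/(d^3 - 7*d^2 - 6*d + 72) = (d^2 - 23*d/2 + 28)/(d^2 - 3*d - 18)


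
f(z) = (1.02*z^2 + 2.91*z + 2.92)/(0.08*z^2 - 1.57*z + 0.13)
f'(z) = (1.57 - 0.16*z)*(1.02*z^2 + 2.91*z + 2.92)/(0.08*z^2 - 1.57*z + 0.13)^2 + (2.04*z + 2.91)/(0.08*z^2 - 1.57*z + 0.13) = (-1.8342*z^2 - 0.202*z + 4.9627)/(0.0064*z^4 - 0.2512*z^3 + 2.4857*z^2 - 0.4082*z + 0.0169)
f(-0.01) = 19.84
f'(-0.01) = 233.84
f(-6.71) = 2.06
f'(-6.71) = -0.37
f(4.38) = -6.76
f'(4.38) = -1.15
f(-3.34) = 0.73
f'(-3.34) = -0.38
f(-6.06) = 1.81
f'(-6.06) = -0.39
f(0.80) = -5.49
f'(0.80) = 3.14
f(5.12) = -7.67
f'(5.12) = -1.31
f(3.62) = -5.95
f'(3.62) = -0.98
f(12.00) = -25.69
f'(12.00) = -5.06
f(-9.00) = 2.86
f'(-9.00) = -0.33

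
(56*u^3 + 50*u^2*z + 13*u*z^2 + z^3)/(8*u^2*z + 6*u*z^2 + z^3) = (7*u + z)/z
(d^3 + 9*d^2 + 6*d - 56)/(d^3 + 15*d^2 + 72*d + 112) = (d - 2)/(d + 4)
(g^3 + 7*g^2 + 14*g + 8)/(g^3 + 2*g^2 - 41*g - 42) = (g^2 + 6*g + 8)/(g^2 + g - 42)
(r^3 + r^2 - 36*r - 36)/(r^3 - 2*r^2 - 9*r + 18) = (r^3 + r^2 - 36*r - 36)/(r^3 - 2*r^2 - 9*r + 18)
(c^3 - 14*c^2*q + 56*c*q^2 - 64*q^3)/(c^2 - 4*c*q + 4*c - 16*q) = (c^2 - 10*c*q + 16*q^2)/(c + 4)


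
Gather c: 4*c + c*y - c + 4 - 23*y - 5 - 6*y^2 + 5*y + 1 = c*(y + 3) - 6*y^2 - 18*y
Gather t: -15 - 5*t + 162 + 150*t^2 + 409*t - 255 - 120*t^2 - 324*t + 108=30*t^2 + 80*t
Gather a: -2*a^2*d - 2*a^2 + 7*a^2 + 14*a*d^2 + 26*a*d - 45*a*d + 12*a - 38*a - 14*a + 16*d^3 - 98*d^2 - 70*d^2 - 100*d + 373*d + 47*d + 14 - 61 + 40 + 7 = a^2*(5 - 2*d) + a*(14*d^2 - 19*d - 40) + 16*d^3 - 168*d^2 + 320*d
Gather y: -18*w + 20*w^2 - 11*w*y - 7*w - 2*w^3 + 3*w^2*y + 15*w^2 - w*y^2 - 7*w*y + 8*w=-2*w^3 + 35*w^2 - w*y^2 - 17*w + y*(3*w^2 - 18*w)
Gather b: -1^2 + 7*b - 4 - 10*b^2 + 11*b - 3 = -10*b^2 + 18*b - 8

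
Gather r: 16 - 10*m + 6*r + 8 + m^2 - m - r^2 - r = m^2 - 11*m - r^2 + 5*r + 24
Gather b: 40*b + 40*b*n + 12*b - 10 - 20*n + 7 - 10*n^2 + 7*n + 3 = b*(40*n + 52) - 10*n^2 - 13*n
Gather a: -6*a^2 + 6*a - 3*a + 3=-6*a^2 + 3*a + 3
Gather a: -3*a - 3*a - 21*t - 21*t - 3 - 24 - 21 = -6*a - 42*t - 48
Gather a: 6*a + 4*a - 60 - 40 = 10*a - 100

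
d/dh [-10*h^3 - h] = -30*h^2 - 1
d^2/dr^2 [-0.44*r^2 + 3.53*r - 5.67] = -0.880000000000000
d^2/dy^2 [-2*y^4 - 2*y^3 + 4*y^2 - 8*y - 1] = -24*y^2 - 12*y + 8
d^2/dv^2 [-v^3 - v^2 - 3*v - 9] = -6*v - 2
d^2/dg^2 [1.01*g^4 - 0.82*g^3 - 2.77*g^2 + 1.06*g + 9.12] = 12.12*g^2 - 4.92*g - 5.54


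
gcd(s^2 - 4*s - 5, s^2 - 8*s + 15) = s - 5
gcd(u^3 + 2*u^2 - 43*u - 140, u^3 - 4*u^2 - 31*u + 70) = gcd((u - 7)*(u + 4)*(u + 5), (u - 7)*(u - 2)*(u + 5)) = u^2 - 2*u - 35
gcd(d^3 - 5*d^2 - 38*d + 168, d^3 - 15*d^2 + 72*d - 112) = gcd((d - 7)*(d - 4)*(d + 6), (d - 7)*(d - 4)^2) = d^2 - 11*d + 28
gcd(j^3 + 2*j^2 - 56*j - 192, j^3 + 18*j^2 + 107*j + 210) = j + 6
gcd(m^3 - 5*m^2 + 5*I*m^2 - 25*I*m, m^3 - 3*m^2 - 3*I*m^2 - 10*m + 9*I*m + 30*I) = m - 5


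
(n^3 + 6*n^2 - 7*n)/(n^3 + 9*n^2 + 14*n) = (n - 1)/(n + 2)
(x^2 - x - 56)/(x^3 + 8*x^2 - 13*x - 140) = (x - 8)/(x^2 + x - 20)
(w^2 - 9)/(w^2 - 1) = (w^2 - 9)/(w^2 - 1)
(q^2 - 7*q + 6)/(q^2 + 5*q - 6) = (q - 6)/(q + 6)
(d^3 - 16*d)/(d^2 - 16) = d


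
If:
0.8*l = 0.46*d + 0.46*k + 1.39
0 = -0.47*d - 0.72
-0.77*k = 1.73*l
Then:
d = -1.53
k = -0.84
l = 0.37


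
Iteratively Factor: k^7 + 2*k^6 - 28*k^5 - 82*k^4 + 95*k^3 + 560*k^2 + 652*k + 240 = (k + 1)*(k^6 + k^5 - 29*k^4 - 53*k^3 + 148*k^2 + 412*k + 240) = (k + 1)^2*(k^5 - 29*k^3 - 24*k^2 + 172*k + 240) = (k - 5)*(k + 1)^2*(k^4 + 5*k^3 - 4*k^2 - 44*k - 48) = (k - 5)*(k - 3)*(k + 1)^2*(k^3 + 8*k^2 + 20*k + 16) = (k - 5)*(k - 3)*(k + 1)^2*(k + 4)*(k^2 + 4*k + 4) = (k - 5)*(k - 3)*(k + 1)^2*(k + 2)*(k + 4)*(k + 2)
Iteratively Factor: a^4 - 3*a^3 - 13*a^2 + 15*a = (a + 3)*(a^3 - 6*a^2 + 5*a) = a*(a + 3)*(a^2 - 6*a + 5) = a*(a - 1)*(a + 3)*(a - 5)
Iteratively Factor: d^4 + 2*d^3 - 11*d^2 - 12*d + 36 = (d - 2)*(d^3 + 4*d^2 - 3*d - 18) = (d - 2)*(d + 3)*(d^2 + d - 6) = (d - 2)*(d + 3)^2*(d - 2)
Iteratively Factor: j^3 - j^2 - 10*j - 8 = (j - 4)*(j^2 + 3*j + 2) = (j - 4)*(j + 2)*(j + 1)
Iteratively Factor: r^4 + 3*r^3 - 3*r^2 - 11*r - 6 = (r + 1)*(r^3 + 2*r^2 - 5*r - 6) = (r + 1)*(r + 3)*(r^2 - r - 2) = (r - 2)*(r + 1)*(r + 3)*(r + 1)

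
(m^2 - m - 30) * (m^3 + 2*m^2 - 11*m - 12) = m^5 + m^4 - 43*m^3 - 61*m^2 + 342*m + 360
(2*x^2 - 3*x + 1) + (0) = 2*x^2 - 3*x + 1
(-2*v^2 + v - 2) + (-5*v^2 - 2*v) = -7*v^2 - v - 2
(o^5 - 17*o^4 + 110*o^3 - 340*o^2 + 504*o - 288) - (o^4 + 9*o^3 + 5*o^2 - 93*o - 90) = o^5 - 18*o^4 + 101*o^3 - 345*o^2 + 597*o - 198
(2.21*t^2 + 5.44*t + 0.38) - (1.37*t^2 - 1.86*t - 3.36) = 0.84*t^2 + 7.3*t + 3.74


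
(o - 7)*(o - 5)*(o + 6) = o^3 - 6*o^2 - 37*o + 210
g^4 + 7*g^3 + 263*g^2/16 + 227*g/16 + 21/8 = (g + 1/4)*(g + 7/4)*(g + 2)*(g + 3)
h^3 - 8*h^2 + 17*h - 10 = (h - 5)*(h - 2)*(h - 1)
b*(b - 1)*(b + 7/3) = b^3 + 4*b^2/3 - 7*b/3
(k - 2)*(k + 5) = k^2 + 3*k - 10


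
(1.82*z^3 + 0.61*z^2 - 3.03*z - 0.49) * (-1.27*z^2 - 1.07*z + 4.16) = -2.3114*z^5 - 2.7221*z^4 + 10.7666*z^3 + 6.402*z^2 - 12.0805*z - 2.0384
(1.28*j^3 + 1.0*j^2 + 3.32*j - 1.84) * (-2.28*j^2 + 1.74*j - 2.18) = -2.9184*j^5 - 0.0528*j^4 - 8.62*j^3 + 7.792*j^2 - 10.4392*j + 4.0112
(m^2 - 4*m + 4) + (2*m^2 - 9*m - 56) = 3*m^2 - 13*m - 52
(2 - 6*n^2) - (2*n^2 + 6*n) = -8*n^2 - 6*n + 2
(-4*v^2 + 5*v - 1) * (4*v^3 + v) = -16*v^5 + 20*v^4 - 8*v^3 + 5*v^2 - v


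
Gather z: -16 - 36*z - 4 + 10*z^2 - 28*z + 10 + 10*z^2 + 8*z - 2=20*z^2 - 56*z - 12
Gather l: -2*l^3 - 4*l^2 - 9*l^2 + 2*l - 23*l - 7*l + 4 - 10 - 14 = -2*l^3 - 13*l^2 - 28*l - 20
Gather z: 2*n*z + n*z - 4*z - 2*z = z*(3*n - 6)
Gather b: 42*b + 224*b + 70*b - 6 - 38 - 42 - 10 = 336*b - 96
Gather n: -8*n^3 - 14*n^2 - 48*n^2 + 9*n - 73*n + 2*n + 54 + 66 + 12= -8*n^3 - 62*n^2 - 62*n + 132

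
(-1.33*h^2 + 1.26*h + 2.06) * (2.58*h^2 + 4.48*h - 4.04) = -3.4314*h^4 - 2.7076*h^3 + 16.3328*h^2 + 4.1384*h - 8.3224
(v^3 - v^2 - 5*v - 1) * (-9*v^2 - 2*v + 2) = -9*v^5 + 7*v^4 + 49*v^3 + 17*v^2 - 8*v - 2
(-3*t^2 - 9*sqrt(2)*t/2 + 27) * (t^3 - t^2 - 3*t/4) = -3*t^5 - 9*sqrt(2)*t^4/2 + 3*t^4 + 9*sqrt(2)*t^3/2 + 117*t^3/4 - 27*t^2 + 27*sqrt(2)*t^2/8 - 81*t/4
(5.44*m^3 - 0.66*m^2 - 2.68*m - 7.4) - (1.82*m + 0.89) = 5.44*m^3 - 0.66*m^2 - 4.5*m - 8.29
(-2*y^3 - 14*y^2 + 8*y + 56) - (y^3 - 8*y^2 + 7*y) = -3*y^3 - 6*y^2 + y + 56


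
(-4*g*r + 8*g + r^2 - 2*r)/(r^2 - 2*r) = (-4*g + r)/r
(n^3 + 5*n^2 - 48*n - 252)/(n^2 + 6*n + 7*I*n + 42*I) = (n^2 - n - 42)/(n + 7*I)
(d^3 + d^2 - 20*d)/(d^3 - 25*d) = (d - 4)/(d - 5)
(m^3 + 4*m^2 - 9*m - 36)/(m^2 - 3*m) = m + 7 + 12/m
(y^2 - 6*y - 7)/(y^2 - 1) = (y - 7)/(y - 1)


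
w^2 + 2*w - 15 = (w - 3)*(w + 5)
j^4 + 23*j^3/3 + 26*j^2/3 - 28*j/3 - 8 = (j - 1)*(j + 2/3)*(j + 2)*(j + 6)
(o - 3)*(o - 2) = o^2 - 5*o + 6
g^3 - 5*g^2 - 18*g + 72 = (g - 6)*(g - 3)*(g + 4)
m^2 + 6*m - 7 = (m - 1)*(m + 7)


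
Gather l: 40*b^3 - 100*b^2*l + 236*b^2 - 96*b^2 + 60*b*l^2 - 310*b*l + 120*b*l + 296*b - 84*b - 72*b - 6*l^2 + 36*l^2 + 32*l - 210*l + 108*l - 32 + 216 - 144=40*b^3 + 140*b^2 + 140*b + l^2*(60*b + 30) + l*(-100*b^2 - 190*b - 70) + 40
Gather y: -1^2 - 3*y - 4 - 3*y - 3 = -6*y - 8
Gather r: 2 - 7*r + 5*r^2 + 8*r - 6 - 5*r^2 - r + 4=0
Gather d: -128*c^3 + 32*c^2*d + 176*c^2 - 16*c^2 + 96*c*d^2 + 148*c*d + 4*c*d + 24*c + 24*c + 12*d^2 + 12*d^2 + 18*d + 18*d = -128*c^3 + 160*c^2 + 48*c + d^2*(96*c + 24) + d*(32*c^2 + 152*c + 36)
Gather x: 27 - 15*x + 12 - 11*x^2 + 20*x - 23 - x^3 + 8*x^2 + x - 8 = -x^3 - 3*x^2 + 6*x + 8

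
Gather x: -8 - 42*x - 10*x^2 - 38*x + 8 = -10*x^2 - 80*x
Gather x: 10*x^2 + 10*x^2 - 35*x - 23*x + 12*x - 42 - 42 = 20*x^2 - 46*x - 84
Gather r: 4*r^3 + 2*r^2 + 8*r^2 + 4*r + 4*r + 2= 4*r^3 + 10*r^2 + 8*r + 2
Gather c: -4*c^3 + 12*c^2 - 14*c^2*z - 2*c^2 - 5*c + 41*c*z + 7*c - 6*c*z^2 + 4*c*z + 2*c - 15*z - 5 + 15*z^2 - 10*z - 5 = -4*c^3 + c^2*(10 - 14*z) + c*(-6*z^2 + 45*z + 4) + 15*z^2 - 25*z - 10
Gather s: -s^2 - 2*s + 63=-s^2 - 2*s + 63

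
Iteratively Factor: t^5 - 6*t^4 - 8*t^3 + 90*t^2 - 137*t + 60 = (t - 1)*(t^4 - 5*t^3 - 13*t^2 + 77*t - 60) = (t - 1)^2*(t^3 - 4*t^2 - 17*t + 60) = (t - 5)*(t - 1)^2*(t^2 + t - 12) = (t - 5)*(t - 3)*(t - 1)^2*(t + 4)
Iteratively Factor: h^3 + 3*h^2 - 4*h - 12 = (h + 2)*(h^2 + h - 6) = (h - 2)*(h + 2)*(h + 3)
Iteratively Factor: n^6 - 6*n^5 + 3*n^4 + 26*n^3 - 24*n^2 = (n - 3)*(n^5 - 3*n^4 - 6*n^3 + 8*n^2) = (n - 4)*(n - 3)*(n^4 + n^3 - 2*n^2) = (n - 4)*(n - 3)*(n + 2)*(n^3 - n^2) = n*(n - 4)*(n - 3)*(n + 2)*(n^2 - n) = n^2*(n - 4)*(n - 3)*(n + 2)*(n - 1)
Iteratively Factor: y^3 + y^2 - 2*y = (y - 1)*(y^2 + 2*y) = y*(y - 1)*(y + 2)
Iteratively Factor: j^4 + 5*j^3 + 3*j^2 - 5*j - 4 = (j + 4)*(j^3 + j^2 - j - 1) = (j + 1)*(j + 4)*(j^2 - 1) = (j - 1)*(j + 1)*(j + 4)*(j + 1)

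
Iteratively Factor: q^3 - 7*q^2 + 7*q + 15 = (q - 3)*(q^2 - 4*q - 5) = (q - 3)*(q + 1)*(q - 5)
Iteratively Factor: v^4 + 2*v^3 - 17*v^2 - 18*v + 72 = (v - 2)*(v^3 + 4*v^2 - 9*v - 36) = (v - 2)*(v + 4)*(v^2 - 9) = (v - 2)*(v + 3)*(v + 4)*(v - 3)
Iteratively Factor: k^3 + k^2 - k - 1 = (k - 1)*(k^2 + 2*k + 1) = (k - 1)*(k + 1)*(k + 1)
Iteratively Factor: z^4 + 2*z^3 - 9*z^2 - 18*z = (z)*(z^3 + 2*z^2 - 9*z - 18) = z*(z + 3)*(z^2 - z - 6) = z*(z + 2)*(z + 3)*(z - 3)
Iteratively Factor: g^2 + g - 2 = (g + 2)*(g - 1)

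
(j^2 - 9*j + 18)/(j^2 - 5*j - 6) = (j - 3)/(j + 1)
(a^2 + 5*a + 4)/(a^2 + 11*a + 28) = (a + 1)/(a + 7)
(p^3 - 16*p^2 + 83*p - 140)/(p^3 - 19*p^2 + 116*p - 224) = (p - 5)/(p - 8)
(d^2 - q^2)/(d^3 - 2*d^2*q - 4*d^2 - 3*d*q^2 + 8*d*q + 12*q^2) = (-d + q)/(-d^2 + 3*d*q + 4*d - 12*q)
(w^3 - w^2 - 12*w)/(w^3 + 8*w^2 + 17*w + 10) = w*(w^2 - w - 12)/(w^3 + 8*w^2 + 17*w + 10)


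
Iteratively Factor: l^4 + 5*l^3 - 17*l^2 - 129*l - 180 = (l + 3)*(l^3 + 2*l^2 - 23*l - 60) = (l + 3)^2*(l^2 - l - 20) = (l + 3)^2*(l + 4)*(l - 5)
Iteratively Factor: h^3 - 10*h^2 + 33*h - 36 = (h - 3)*(h^2 - 7*h + 12) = (h - 4)*(h - 3)*(h - 3)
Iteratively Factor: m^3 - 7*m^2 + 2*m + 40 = (m - 4)*(m^2 - 3*m - 10) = (m - 4)*(m + 2)*(m - 5)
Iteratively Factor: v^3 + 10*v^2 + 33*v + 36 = (v + 3)*(v^2 + 7*v + 12) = (v + 3)^2*(v + 4)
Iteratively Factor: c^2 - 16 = (c + 4)*(c - 4)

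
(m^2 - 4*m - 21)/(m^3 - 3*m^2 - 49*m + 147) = (m + 3)/(m^2 + 4*m - 21)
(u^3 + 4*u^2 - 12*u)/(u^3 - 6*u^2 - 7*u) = (-u^2 - 4*u + 12)/(-u^2 + 6*u + 7)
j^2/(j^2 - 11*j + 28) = j^2/(j^2 - 11*j + 28)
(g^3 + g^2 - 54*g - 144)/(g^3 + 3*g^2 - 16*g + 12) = (g^2 - 5*g - 24)/(g^2 - 3*g + 2)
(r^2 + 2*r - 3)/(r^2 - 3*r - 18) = (r - 1)/(r - 6)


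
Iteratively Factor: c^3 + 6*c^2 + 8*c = (c)*(c^2 + 6*c + 8) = c*(c + 2)*(c + 4)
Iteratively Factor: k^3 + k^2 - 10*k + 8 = (k - 2)*(k^2 + 3*k - 4) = (k - 2)*(k + 4)*(k - 1)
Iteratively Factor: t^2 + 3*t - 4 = (t + 4)*(t - 1)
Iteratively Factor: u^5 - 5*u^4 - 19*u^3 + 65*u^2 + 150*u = (u - 5)*(u^4 - 19*u^2 - 30*u) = (u - 5)*(u + 3)*(u^3 - 3*u^2 - 10*u) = (u - 5)*(u + 2)*(u + 3)*(u^2 - 5*u) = (u - 5)^2*(u + 2)*(u + 3)*(u)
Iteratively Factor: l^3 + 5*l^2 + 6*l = (l + 3)*(l^2 + 2*l) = (l + 2)*(l + 3)*(l)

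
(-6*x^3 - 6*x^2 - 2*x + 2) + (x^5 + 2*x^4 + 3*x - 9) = x^5 + 2*x^4 - 6*x^3 - 6*x^2 + x - 7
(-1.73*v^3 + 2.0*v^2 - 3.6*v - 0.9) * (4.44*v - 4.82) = -7.6812*v^4 + 17.2186*v^3 - 25.624*v^2 + 13.356*v + 4.338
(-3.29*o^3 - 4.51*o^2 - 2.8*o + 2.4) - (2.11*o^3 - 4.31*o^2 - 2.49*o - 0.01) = -5.4*o^3 - 0.2*o^2 - 0.31*o + 2.41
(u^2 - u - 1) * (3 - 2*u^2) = -2*u^4 + 2*u^3 + 5*u^2 - 3*u - 3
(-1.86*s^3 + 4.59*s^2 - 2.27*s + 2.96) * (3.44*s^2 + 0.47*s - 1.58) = -6.3984*s^5 + 14.9154*s^4 - 2.7127*s^3 + 1.8633*s^2 + 4.9778*s - 4.6768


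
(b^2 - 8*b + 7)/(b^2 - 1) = (b - 7)/(b + 1)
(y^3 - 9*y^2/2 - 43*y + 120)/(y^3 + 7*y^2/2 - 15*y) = (y - 8)/y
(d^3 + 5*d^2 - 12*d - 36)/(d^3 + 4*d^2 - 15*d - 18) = (d + 2)/(d + 1)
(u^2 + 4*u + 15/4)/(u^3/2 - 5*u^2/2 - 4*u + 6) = (4*u^2 + 16*u + 15)/(2*(u^3 - 5*u^2 - 8*u + 12))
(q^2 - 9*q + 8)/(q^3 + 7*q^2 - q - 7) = (q - 8)/(q^2 + 8*q + 7)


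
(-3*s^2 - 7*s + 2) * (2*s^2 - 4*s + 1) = -6*s^4 - 2*s^3 + 29*s^2 - 15*s + 2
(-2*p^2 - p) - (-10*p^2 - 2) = 8*p^2 - p + 2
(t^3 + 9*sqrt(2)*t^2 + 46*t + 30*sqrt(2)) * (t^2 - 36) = t^5 + 9*sqrt(2)*t^4 + 10*t^3 - 294*sqrt(2)*t^2 - 1656*t - 1080*sqrt(2)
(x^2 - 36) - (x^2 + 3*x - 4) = -3*x - 32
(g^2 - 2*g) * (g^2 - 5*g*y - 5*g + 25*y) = g^4 - 5*g^3*y - 7*g^3 + 35*g^2*y + 10*g^2 - 50*g*y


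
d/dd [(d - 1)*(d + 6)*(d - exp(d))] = -d^2*exp(d) + 3*d^2 - 7*d*exp(d) + 10*d + exp(d) - 6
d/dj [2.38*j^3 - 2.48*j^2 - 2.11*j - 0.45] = 7.14*j^2 - 4.96*j - 2.11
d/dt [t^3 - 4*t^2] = t*(3*t - 8)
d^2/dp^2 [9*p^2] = 18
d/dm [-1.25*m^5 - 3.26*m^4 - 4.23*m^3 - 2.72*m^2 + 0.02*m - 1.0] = -6.25*m^4 - 13.04*m^3 - 12.69*m^2 - 5.44*m + 0.02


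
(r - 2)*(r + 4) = r^2 + 2*r - 8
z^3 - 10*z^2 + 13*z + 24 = (z - 8)*(z - 3)*(z + 1)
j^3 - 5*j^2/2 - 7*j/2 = j*(j - 7/2)*(j + 1)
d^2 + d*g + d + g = (d + 1)*(d + g)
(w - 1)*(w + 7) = w^2 + 6*w - 7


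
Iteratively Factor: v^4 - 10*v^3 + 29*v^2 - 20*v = (v - 5)*(v^3 - 5*v^2 + 4*v) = (v - 5)*(v - 4)*(v^2 - v) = v*(v - 5)*(v - 4)*(v - 1)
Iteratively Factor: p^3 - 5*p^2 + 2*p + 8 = (p - 4)*(p^2 - p - 2) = (p - 4)*(p - 2)*(p + 1)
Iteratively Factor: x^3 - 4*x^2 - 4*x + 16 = (x - 4)*(x^2 - 4) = (x - 4)*(x + 2)*(x - 2)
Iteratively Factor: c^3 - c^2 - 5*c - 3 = (c + 1)*(c^2 - 2*c - 3) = (c - 3)*(c + 1)*(c + 1)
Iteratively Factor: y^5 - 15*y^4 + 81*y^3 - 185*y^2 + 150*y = (y - 5)*(y^4 - 10*y^3 + 31*y^2 - 30*y) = y*(y - 5)*(y^3 - 10*y^2 + 31*y - 30) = y*(y - 5)^2*(y^2 - 5*y + 6) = y*(y - 5)^2*(y - 3)*(y - 2)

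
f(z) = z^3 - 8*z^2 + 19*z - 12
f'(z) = 3*z^2 - 16*z + 19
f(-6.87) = -844.35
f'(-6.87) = 270.51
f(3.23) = -0.39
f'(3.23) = -1.38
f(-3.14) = -181.50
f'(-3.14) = 98.82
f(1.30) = 1.38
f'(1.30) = 3.27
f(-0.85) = -34.54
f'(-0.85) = 34.77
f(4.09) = 0.30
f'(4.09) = 3.74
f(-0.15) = -15.03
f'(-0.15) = 21.47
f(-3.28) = -195.67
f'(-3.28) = 103.76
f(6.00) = 30.00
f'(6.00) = 31.00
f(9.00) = 240.00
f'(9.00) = 118.00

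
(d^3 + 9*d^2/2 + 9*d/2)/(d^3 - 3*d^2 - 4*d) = (2*d^2 + 9*d + 9)/(2*(d^2 - 3*d - 4))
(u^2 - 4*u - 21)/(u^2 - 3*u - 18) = (u - 7)/(u - 6)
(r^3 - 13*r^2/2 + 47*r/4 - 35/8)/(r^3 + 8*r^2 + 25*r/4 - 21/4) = (4*r^2 - 24*r + 35)/(2*(2*r^2 + 17*r + 21))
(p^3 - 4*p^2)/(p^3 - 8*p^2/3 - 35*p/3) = 3*p*(4 - p)/(-3*p^2 + 8*p + 35)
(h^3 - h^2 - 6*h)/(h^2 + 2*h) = h - 3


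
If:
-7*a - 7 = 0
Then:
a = -1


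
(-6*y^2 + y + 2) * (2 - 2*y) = 12*y^3 - 14*y^2 - 2*y + 4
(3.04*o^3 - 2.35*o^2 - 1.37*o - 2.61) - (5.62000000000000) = 3.04*o^3 - 2.35*o^2 - 1.37*o - 8.23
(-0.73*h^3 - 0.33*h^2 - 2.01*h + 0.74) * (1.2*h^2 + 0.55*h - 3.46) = -0.876*h^5 - 0.7975*h^4 - 0.0676999999999999*h^3 + 0.9243*h^2 + 7.3616*h - 2.5604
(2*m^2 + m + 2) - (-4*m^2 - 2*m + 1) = 6*m^2 + 3*m + 1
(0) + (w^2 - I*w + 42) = w^2 - I*w + 42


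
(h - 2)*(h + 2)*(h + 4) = h^3 + 4*h^2 - 4*h - 16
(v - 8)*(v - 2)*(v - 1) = v^3 - 11*v^2 + 26*v - 16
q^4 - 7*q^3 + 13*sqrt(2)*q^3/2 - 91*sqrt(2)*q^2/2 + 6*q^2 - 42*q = q*(q - 7)*(q + sqrt(2)/2)*(q + 6*sqrt(2))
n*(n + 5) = n^2 + 5*n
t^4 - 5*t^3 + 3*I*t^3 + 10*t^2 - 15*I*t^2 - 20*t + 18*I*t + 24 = (t - 3)*(t - 2)*(t - I)*(t + 4*I)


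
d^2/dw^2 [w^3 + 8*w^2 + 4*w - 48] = 6*w + 16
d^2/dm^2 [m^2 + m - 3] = 2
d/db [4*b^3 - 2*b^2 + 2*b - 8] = 12*b^2 - 4*b + 2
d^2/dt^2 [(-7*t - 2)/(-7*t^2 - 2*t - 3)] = 2*(4*(7*t + 1)^2*(7*t + 2) - 7*(21*t + 4)*(7*t^2 + 2*t + 3))/(7*t^2 + 2*t + 3)^3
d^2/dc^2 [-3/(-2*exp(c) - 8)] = 3*(exp(c) - 4)*exp(c)/(2*(exp(c) + 4)^3)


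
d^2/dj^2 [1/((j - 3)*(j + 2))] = 2*((j - 3)^2 + (j - 3)*(j + 2) + (j + 2)^2)/((j - 3)^3*(j + 2)^3)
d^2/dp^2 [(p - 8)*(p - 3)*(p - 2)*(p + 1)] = 12*p^2 - 72*p + 66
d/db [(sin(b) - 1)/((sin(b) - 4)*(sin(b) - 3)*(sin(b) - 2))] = 2*(-sin(b)^3 + 6*sin(b)^2 - 9*sin(b) + 1)*cos(b)/((sin(b) - 4)^2*(sin(b) - 3)^2*(sin(b) - 2)^2)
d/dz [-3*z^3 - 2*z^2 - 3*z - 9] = -9*z^2 - 4*z - 3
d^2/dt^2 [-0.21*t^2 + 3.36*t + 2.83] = -0.420000000000000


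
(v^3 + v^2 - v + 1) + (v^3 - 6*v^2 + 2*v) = 2*v^3 - 5*v^2 + v + 1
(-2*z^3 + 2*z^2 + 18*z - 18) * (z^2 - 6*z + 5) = -2*z^5 + 14*z^4 - 4*z^3 - 116*z^2 + 198*z - 90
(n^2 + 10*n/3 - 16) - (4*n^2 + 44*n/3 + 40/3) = -3*n^2 - 34*n/3 - 88/3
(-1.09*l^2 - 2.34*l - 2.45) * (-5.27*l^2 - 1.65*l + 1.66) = 5.7443*l^4 + 14.1303*l^3 + 14.9631*l^2 + 0.158100000000001*l - 4.067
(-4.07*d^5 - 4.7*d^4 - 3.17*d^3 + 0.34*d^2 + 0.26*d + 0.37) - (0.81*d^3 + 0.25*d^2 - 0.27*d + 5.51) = -4.07*d^5 - 4.7*d^4 - 3.98*d^3 + 0.09*d^2 + 0.53*d - 5.14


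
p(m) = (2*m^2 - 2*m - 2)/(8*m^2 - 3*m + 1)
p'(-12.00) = 0.00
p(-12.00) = 0.26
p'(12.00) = 0.00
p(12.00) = 0.23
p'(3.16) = 0.04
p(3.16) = 0.16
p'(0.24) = 2.22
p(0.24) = -3.19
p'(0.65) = 3.32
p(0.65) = -1.01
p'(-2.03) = -0.02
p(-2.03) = 0.26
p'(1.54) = 0.30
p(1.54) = -0.02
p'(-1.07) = -0.20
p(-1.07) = 0.18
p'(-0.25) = -3.23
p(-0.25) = -0.61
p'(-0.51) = -1.12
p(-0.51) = -0.10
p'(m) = (3 - 16*m)*(2*m^2 - 2*m - 2)/(8*m^2 - 3*m + 1)^2 + (4*m - 2)/(8*m^2 - 3*m + 1) = 2*(5*m^2 + 18*m - 4)/(64*m^4 - 48*m^3 + 25*m^2 - 6*m + 1)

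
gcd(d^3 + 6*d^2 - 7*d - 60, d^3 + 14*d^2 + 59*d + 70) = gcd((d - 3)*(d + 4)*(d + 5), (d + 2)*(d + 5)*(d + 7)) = d + 5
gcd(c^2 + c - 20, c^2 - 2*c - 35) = c + 5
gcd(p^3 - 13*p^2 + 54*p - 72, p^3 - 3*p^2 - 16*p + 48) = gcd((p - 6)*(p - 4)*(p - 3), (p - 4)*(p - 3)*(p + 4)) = p^2 - 7*p + 12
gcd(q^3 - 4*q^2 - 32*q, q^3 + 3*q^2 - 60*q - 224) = q^2 - 4*q - 32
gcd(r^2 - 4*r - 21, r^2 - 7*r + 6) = 1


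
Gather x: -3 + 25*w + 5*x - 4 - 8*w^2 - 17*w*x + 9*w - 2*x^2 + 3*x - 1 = -8*w^2 + 34*w - 2*x^2 + x*(8 - 17*w) - 8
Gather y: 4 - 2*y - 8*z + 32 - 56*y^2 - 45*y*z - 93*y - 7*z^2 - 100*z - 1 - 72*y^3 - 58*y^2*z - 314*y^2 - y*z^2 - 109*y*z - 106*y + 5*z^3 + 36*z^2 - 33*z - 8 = -72*y^3 + y^2*(-58*z - 370) + y*(-z^2 - 154*z - 201) + 5*z^3 + 29*z^2 - 141*z + 27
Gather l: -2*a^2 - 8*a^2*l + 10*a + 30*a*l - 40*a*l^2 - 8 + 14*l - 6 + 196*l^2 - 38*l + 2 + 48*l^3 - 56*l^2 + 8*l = -2*a^2 + 10*a + 48*l^3 + l^2*(140 - 40*a) + l*(-8*a^2 + 30*a - 16) - 12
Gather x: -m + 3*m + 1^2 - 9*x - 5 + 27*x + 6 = 2*m + 18*x + 2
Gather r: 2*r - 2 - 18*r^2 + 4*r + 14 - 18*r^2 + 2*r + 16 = -36*r^2 + 8*r + 28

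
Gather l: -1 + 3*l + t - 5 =3*l + t - 6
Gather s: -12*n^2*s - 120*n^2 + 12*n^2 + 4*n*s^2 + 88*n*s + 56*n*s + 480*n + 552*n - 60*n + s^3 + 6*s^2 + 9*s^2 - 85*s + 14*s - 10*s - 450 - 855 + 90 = -108*n^2 + 972*n + s^3 + s^2*(4*n + 15) + s*(-12*n^2 + 144*n - 81) - 1215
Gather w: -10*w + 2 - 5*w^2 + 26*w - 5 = -5*w^2 + 16*w - 3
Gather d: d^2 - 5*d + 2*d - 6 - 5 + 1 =d^2 - 3*d - 10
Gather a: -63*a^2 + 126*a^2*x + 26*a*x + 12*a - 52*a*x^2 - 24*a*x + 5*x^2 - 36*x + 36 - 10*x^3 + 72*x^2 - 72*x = a^2*(126*x - 63) + a*(-52*x^2 + 2*x + 12) - 10*x^3 + 77*x^2 - 108*x + 36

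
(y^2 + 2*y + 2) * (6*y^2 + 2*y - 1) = 6*y^4 + 14*y^3 + 15*y^2 + 2*y - 2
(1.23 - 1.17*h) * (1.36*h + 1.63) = -1.5912*h^2 - 0.2343*h + 2.0049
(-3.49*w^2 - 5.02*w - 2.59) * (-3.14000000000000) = 10.9586*w^2 + 15.7628*w + 8.1326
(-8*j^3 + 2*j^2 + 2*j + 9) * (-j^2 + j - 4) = 8*j^5 - 10*j^4 + 32*j^3 - 15*j^2 + j - 36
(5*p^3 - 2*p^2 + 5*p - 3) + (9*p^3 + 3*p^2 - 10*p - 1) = 14*p^3 + p^2 - 5*p - 4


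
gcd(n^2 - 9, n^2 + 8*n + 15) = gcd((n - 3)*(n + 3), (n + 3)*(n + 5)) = n + 3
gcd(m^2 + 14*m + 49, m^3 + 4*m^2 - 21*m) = m + 7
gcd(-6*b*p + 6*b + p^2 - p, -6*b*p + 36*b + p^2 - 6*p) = -6*b + p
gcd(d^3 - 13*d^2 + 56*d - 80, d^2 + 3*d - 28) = d - 4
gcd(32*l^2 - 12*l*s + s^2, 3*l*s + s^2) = 1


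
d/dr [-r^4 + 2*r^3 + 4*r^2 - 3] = 2*r*(-2*r^2 + 3*r + 4)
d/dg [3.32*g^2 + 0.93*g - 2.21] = 6.64*g + 0.93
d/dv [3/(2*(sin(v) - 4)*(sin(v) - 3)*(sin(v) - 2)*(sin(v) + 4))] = 3*(-4*sin(v)^3 + 15*sin(v)^2 + 20*sin(v) - 80)*cos(v)/(2*(sin(v) - 4)^2*(sin(v) - 3)^2*(sin(v) - 2)^2*(sin(v) + 4)^2)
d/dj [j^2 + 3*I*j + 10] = 2*j + 3*I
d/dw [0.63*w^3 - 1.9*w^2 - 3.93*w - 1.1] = 1.89*w^2 - 3.8*w - 3.93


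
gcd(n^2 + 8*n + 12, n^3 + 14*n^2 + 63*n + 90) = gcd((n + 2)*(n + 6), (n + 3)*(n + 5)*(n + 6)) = n + 6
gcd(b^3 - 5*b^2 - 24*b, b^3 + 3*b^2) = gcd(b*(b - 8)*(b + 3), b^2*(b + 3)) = b^2 + 3*b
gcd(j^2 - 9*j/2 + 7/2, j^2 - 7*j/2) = j - 7/2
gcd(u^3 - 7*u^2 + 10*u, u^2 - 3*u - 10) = u - 5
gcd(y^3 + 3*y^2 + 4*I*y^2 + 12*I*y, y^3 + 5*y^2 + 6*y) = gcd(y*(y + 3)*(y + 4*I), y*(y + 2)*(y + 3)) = y^2 + 3*y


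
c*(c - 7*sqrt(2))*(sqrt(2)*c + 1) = sqrt(2)*c^3 - 13*c^2 - 7*sqrt(2)*c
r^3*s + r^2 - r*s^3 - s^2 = (r - s)*(r + s)*(r*s + 1)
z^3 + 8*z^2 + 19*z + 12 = (z + 1)*(z + 3)*(z + 4)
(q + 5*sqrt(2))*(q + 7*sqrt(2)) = q^2 + 12*sqrt(2)*q + 70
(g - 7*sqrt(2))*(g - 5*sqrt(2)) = g^2 - 12*sqrt(2)*g + 70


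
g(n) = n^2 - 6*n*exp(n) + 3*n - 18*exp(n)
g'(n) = -6*n*exp(n) + 2*n - 24*exp(n) + 3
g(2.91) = -633.73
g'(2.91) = -752.25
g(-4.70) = 8.08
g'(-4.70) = -6.36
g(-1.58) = -4.00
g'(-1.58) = -3.15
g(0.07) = -19.54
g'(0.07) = -23.05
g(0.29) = -25.43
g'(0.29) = -30.82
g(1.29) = -87.97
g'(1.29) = -109.72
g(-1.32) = -4.91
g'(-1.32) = -3.94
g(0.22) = -23.37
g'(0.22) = -28.11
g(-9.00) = 54.00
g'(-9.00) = -15.00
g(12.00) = -14647751.23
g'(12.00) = -15624432.98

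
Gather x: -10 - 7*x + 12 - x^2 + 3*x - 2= -x^2 - 4*x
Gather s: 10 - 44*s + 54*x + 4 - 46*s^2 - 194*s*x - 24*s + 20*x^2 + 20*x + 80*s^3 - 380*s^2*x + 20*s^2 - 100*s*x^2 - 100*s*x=80*s^3 + s^2*(-380*x - 26) + s*(-100*x^2 - 294*x - 68) + 20*x^2 + 74*x + 14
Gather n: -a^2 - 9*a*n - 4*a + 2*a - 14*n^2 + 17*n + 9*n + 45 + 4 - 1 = -a^2 - 2*a - 14*n^2 + n*(26 - 9*a) + 48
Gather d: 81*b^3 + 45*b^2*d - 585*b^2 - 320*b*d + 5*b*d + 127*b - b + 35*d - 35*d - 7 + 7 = 81*b^3 - 585*b^2 + 126*b + d*(45*b^2 - 315*b)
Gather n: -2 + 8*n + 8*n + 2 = 16*n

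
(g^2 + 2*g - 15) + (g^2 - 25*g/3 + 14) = 2*g^2 - 19*g/3 - 1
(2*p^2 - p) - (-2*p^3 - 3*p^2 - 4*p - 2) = 2*p^3 + 5*p^2 + 3*p + 2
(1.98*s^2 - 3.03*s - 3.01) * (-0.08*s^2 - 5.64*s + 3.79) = -0.1584*s^4 - 10.9248*s^3 + 24.8342*s^2 + 5.4927*s - 11.4079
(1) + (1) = 2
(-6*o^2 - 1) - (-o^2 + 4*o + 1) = -5*o^2 - 4*o - 2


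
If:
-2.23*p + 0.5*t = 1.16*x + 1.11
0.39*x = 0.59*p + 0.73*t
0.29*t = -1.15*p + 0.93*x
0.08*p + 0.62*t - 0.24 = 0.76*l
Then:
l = -0.30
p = -0.30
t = 0.05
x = -0.36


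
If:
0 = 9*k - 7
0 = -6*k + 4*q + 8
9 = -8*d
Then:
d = -9/8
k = 7/9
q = -5/6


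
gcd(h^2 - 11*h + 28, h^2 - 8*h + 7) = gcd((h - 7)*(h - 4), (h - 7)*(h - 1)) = h - 7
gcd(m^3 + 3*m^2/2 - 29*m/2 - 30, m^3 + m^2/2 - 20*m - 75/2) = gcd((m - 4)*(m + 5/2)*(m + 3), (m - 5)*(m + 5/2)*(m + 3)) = m^2 + 11*m/2 + 15/2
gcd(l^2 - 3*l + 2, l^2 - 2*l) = l - 2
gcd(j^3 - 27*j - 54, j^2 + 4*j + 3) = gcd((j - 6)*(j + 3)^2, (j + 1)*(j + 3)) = j + 3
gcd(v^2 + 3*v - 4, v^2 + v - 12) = v + 4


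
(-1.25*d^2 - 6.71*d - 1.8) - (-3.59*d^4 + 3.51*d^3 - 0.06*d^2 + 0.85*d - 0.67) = 3.59*d^4 - 3.51*d^3 - 1.19*d^2 - 7.56*d - 1.13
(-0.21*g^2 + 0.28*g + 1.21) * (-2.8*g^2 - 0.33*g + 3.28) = 0.588*g^4 - 0.7147*g^3 - 4.1692*g^2 + 0.5191*g + 3.9688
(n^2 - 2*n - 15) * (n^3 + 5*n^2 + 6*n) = n^5 + 3*n^4 - 19*n^3 - 87*n^2 - 90*n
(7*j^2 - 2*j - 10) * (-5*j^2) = -35*j^4 + 10*j^3 + 50*j^2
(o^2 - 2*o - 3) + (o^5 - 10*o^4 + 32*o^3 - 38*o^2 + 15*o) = o^5 - 10*o^4 + 32*o^3 - 37*o^2 + 13*o - 3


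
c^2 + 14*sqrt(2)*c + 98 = (c + 7*sqrt(2))^2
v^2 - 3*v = v*(v - 3)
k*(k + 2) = k^2 + 2*k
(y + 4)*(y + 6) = y^2 + 10*y + 24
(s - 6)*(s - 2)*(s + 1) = s^3 - 7*s^2 + 4*s + 12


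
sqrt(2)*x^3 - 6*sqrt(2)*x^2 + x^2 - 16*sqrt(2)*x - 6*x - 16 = (x - 8)*(x + 2)*(sqrt(2)*x + 1)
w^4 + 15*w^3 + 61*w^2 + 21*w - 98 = (w - 1)*(w + 2)*(w + 7)^2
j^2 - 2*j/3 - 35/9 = (j - 7/3)*(j + 5/3)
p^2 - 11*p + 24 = (p - 8)*(p - 3)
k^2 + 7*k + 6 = (k + 1)*(k + 6)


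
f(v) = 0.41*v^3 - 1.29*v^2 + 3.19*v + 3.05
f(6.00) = 64.31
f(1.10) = 5.54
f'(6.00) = 31.99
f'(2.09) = 3.17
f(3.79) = 18.93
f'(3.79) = 11.08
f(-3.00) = -29.20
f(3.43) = 15.36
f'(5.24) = 23.44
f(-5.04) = -98.29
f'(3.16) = 7.32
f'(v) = 1.23*v^2 - 2.58*v + 3.19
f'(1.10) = 1.84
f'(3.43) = 8.81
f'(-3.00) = 22.00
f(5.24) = 43.34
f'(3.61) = 9.91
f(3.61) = 17.04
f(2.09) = 7.83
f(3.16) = 13.19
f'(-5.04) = 47.44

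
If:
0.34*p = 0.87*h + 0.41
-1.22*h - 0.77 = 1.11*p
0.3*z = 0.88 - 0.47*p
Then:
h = -0.52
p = -0.12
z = 3.13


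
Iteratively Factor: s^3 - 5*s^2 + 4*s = (s)*(s^2 - 5*s + 4) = s*(s - 4)*(s - 1)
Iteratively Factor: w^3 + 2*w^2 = (w)*(w^2 + 2*w) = w^2*(w + 2)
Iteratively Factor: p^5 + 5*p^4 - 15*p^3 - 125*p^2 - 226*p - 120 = (p + 3)*(p^4 + 2*p^3 - 21*p^2 - 62*p - 40) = (p + 2)*(p + 3)*(p^3 - 21*p - 20) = (p + 1)*(p + 2)*(p + 3)*(p^2 - p - 20) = (p - 5)*(p + 1)*(p + 2)*(p + 3)*(p + 4)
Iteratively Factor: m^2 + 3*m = (m + 3)*(m)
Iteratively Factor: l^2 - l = (l)*(l - 1)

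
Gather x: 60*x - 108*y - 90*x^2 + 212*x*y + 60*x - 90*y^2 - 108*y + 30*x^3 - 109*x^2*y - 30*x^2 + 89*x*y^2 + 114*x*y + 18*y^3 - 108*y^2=30*x^3 + x^2*(-109*y - 120) + x*(89*y^2 + 326*y + 120) + 18*y^3 - 198*y^2 - 216*y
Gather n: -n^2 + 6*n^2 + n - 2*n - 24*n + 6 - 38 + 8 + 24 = 5*n^2 - 25*n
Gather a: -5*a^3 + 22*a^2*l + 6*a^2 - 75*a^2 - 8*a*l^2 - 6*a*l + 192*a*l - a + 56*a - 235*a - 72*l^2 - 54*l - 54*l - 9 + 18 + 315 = -5*a^3 + a^2*(22*l - 69) + a*(-8*l^2 + 186*l - 180) - 72*l^2 - 108*l + 324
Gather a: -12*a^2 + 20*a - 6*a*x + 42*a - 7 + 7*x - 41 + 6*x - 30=-12*a^2 + a*(62 - 6*x) + 13*x - 78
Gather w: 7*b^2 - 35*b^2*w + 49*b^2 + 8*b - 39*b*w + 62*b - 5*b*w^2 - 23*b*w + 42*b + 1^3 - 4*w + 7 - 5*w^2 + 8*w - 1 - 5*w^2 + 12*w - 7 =56*b^2 + 112*b + w^2*(-5*b - 10) + w*(-35*b^2 - 62*b + 16)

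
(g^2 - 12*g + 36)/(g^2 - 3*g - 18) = (g - 6)/(g + 3)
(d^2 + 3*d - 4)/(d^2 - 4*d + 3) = (d + 4)/(d - 3)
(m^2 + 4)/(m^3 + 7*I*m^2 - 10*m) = (m - 2*I)/(m*(m + 5*I))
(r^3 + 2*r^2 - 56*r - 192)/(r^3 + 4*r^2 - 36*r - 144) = (r - 8)/(r - 6)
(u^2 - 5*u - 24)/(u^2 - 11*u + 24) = (u + 3)/(u - 3)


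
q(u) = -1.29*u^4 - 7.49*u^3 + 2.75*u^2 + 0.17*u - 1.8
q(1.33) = -18.37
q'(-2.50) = -73.39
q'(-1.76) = -50.98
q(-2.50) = 81.60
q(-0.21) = -1.65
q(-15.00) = -39413.10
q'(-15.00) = 12276.92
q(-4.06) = 193.59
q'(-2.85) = -78.57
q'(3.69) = -544.74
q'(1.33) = -44.40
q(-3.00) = 120.18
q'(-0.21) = -1.93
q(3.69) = -579.22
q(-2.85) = 108.33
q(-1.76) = 34.88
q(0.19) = -1.72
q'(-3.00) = -79.24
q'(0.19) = 0.37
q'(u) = -5.16*u^3 - 22.47*u^2 + 5.5*u + 0.17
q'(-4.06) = -47.22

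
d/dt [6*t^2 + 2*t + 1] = 12*t + 2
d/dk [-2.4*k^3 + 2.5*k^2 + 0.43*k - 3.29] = -7.2*k^2 + 5.0*k + 0.43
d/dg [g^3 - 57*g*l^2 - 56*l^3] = 3*g^2 - 57*l^2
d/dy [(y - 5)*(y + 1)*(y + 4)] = 3*y^2 - 21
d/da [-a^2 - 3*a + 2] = -2*a - 3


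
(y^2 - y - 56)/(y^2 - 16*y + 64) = (y + 7)/(y - 8)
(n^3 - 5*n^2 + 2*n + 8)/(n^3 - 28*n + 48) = (n + 1)/(n + 6)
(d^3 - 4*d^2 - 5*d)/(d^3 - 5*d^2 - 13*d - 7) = d*(d - 5)/(d^2 - 6*d - 7)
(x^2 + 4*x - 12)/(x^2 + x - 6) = (x + 6)/(x + 3)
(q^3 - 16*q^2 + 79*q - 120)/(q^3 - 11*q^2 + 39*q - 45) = (q - 8)/(q - 3)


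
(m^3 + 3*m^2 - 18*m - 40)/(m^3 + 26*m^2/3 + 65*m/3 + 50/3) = 3*(m - 4)/(3*m + 5)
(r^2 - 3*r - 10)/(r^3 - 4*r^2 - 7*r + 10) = 1/(r - 1)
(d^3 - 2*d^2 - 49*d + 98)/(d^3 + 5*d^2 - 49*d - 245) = (d - 2)/(d + 5)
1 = 1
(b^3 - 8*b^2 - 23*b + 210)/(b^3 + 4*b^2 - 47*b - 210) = (b - 6)/(b + 6)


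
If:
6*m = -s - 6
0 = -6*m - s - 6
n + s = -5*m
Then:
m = -s/6 - 1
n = 5 - s/6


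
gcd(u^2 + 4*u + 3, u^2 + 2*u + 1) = u + 1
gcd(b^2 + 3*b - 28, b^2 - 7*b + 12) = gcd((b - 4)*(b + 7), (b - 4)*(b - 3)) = b - 4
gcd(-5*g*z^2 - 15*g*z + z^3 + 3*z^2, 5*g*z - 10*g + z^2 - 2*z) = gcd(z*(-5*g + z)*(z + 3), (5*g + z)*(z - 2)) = 1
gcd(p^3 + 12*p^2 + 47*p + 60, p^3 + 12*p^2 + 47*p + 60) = p^3 + 12*p^2 + 47*p + 60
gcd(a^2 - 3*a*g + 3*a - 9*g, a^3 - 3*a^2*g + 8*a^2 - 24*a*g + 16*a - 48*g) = a - 3*g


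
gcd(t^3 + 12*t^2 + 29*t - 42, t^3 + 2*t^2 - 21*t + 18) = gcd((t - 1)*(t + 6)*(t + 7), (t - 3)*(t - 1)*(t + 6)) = t^2 + 5*t - 6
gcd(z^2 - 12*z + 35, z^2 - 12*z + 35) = z^2 - 12*z + 35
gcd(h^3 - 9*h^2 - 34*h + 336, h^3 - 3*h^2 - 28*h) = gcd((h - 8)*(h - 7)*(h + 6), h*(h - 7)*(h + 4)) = h - 7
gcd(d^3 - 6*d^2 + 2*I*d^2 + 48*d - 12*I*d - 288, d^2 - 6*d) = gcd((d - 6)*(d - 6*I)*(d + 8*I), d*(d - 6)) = d - 6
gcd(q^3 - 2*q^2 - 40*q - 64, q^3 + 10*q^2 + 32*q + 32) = q^2 + 6*q + 8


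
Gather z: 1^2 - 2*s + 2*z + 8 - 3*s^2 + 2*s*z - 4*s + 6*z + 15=-3*s^2 - 6*s + z*(2*s + 8) + 24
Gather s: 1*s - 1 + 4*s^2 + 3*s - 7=4*s^2 + 4*s - 8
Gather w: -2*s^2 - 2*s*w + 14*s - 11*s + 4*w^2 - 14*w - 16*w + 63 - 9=-2*s^2 + 3*s + 4*w^2 + w*(-2*s - 30) + 54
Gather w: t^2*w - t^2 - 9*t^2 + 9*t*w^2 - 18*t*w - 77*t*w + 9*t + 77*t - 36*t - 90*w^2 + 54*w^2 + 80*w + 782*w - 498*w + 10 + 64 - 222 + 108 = -10*t^2 + 50*t + w^2*(9*t - 36) + w*(t^2 - 95*t + 364) - 40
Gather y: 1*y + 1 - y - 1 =0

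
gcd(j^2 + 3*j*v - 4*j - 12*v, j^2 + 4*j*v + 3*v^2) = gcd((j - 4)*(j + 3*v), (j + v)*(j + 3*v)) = j + 3*v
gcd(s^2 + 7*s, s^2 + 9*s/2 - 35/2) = s + 7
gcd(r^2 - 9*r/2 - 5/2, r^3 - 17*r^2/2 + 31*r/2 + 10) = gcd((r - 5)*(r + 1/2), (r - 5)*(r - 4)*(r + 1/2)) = r^2 - 9*r/2 - 5/2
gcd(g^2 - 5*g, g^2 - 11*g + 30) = g - 5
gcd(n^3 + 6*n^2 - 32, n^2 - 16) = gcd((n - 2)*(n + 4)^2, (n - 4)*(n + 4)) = n + 4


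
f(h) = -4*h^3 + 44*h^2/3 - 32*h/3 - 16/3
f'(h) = -12*h^2 + 88*h/3 - 32/3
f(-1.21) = 36.13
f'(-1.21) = -63.73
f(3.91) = -61.92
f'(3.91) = -79.43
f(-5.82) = 1342.09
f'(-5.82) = -587.86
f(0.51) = -7.49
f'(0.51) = 1.17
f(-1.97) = 103.18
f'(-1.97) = -115.02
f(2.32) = -1.09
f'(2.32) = -7.20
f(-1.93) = 98.64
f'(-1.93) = -111.98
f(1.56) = -1.47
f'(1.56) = 5.89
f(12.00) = -4933.33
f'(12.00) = -1386.67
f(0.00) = -5.33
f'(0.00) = -10.67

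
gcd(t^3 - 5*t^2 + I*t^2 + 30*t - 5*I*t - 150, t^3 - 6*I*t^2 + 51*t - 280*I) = t - 5*I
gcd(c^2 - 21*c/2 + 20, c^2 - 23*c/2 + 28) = c - 8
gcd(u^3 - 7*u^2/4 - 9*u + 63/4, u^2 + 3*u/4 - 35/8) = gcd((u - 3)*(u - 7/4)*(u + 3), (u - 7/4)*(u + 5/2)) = u - 7/4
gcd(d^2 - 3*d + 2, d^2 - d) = d - 1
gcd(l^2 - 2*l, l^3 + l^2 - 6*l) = l^2 - 2*l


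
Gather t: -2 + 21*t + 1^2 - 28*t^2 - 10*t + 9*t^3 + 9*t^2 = 9*t^3 - 19*t^2 + 11*t - 1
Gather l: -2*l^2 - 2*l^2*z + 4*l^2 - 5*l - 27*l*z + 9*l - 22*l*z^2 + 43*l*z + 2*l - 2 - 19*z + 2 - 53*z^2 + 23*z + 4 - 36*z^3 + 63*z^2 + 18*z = l^2*(2 - 2*z) + l*(-22*z^2 + 16*z + 6) - 36*z^3 + 10*z^2 + 22*z + 4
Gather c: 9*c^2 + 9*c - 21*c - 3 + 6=9*c^2 - 12*c + 3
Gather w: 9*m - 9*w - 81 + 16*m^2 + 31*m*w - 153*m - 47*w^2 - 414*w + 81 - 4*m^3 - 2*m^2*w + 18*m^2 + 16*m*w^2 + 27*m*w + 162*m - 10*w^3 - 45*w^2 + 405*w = -4*m^3 + 34*m^2 + 18*m - 10*w^3 + w^2*(16*m - 92) + w*(-2*m^2 + 58*m - 18)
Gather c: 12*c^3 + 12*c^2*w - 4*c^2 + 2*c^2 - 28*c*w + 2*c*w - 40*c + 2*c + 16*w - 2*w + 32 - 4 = 12*c^3 + c^2*(12*w - 2) + c*(-26*w - 38) + 14*w + 28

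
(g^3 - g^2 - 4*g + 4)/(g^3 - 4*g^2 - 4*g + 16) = (g - 1)/(g - 4)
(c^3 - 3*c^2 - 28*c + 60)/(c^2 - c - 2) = (c^2 - c - 30)/(c + 1)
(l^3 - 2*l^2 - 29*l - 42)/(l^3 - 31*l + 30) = (l^3 - 2*l^2 - 29*l - 42)/(l^3 - 31*l + 30)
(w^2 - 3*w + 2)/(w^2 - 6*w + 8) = (w - 1)/(w - 4)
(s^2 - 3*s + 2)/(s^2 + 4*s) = (s^2 - 3*s + 2)/(s*(s + 4))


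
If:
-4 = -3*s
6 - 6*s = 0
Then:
No Solution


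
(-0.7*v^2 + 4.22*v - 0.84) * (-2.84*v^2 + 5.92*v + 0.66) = 1.988*v^4 - 16.1288*v^3 + 26.906*v^2 - 2.1876*v - 0.5544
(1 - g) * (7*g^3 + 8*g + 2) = -7*g^4 + 7*g^3 - 8*g^2 + 6*g + 2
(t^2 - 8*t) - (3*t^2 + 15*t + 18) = -2*t^2 - 23*t - 18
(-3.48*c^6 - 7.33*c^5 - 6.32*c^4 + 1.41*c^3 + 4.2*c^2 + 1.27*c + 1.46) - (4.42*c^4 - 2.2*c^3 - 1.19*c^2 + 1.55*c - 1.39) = -3.48*c^6 - 7.33*c^5 - 10.74*c^4 + 3.61*c^3 + 5.39*c^2 - 0.28*c + 2.85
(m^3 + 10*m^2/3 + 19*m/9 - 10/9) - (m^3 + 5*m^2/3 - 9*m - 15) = 5*m^2/3 + 100*m/9 + 125/9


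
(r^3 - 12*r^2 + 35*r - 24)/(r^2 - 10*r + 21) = (r^2 - 9*r + 8)/(r - 7)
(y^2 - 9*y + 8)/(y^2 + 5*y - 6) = (y - 8)/(y + 6)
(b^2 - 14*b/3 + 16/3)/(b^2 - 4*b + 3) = (3*b^2 - 14*b + 16)/(3*(b^2 - 4*b + 3))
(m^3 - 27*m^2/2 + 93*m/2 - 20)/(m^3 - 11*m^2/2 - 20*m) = (2*m^2 - 11*m + 5)/(m*(2*m + 5))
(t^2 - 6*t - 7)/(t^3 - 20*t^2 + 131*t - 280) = (t + 1)/(t^2 - 13*t + 40)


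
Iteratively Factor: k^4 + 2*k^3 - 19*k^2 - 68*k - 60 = (k + 3)*(k^3 - k^2 - 16*k - 20) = (k + 2)*(k + 3)*(k^2 - 3*k - 10) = (k + 2)^2*(k + 3)*(k - 5)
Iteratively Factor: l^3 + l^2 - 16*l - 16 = (l - 4)*(l^2 + 5*l + 4) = (l - 4)*(l + 1)*(l + 4)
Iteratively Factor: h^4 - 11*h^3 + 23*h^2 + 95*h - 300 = (h - 4)*(h^3 - 7*h^2 - 5*h + 75) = (h - 5)*(h - 4)*(h^2 - 2*h - 15) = (h - 5)^2*(h - 4)*(h + 3)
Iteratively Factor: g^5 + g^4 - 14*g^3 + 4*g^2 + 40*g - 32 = (g - 1)*(g^4 + 2*g^3 - 12*g^2 - 8*g + 32) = (g - 1)*(g + 4)*(g^3 - 2*g^2 - 4*g + 8) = (g - 2)*(g - 1)*(g + 4)*(g^2 - 4) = (g - 2)*(g - 1)*(g + 2)*(g + 4)*(g - 2)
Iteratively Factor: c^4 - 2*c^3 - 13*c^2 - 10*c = (c + 1)*(c^3 - 3*c^2 - 10*c) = (c - 5)*(c + 1)*(c^2 + 2*c) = (c - 5)*(c + 1)*(c + 2)*(c)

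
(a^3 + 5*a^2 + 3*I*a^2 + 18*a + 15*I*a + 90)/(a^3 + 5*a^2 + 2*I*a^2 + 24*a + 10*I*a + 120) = (a - 3*I)/(a - 4*I)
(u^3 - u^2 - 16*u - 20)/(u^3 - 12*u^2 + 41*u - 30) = (u^2 + 4*u + 4)/(u^2 - 7*u + 6)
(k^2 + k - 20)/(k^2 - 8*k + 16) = (k + 5)/(k - 4)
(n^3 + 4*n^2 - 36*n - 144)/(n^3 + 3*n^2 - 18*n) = (n^2 - 2*n - 24)/(n*(n - 3))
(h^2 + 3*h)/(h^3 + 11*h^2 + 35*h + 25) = h*(h + 3)/(h^3 + 11*h^2 + 35*h + 25)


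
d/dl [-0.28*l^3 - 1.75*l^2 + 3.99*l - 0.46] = -0.84*l^2 - 3.5*l + 3.99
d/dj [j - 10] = 1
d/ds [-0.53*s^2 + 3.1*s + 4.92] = 3.1 - 1.06*s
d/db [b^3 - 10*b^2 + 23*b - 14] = 3*b^2 - 20*b + 23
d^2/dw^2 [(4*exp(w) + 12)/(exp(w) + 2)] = 4*(exp(w) - 2)*exp(w)/(exp(3*w) + 6*exp(2*w) + 12*exp(w) + 8)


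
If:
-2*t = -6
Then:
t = 3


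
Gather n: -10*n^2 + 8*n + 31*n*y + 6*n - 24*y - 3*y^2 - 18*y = -10*n^2 + n*(31*y + 14) - 3*y^2 - 42*y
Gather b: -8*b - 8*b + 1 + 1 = 2 - 16*b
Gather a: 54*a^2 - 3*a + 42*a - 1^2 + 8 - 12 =54*a^2 + 39*a - 5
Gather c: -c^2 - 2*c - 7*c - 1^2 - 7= -c^2 - 9*c - 8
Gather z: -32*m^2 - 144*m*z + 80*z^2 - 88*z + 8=-32*m^2 + 80*z^2 + z*(-144*m - 88) + 8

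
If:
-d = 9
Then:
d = -9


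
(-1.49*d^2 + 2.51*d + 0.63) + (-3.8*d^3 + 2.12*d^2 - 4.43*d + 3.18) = -3.8*d^3 + 0.63*d^2 - 1.92*d + 3.81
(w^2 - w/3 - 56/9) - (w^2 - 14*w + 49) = 41*w/3 - 497/9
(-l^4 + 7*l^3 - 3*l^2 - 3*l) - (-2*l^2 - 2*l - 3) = -l^4 + 7*l^3 - l^2 - l + 3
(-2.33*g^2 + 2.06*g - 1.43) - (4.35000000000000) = -2.33*g^2 + 2.06*g - 5.78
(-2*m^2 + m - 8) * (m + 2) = -2*m^3 - 3*m^2 - 6*m - 16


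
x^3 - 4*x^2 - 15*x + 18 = (x - 6)*(x - 1)*(x + 3)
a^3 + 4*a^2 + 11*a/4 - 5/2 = (a - 1/2)*(a + 2)*(a + 5/2)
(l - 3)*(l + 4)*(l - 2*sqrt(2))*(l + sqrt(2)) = l^4 - sqrt(2)*l^3 + l^3 - 16*l^2 - sqrt(2)*l^2 - 4*l + 12*sqrt(2)*l + 48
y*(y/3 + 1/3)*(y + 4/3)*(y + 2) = y^4/3 + 13*y^3/9 + 2*y^2 + 8*y/9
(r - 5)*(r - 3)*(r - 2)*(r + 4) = r^4 - 6*r^3 - 9*r^2 + 94*r - 120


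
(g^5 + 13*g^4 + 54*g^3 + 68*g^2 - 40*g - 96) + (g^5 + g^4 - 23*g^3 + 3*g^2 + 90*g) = 2*g^5 + 14*g^4 + 31*g^3 + 71*g^2 + 50*g - 96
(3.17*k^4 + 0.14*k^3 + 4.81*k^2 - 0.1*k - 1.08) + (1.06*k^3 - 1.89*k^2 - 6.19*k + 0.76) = 3.17*k^4 + 1.2*k^3 + 2.92*k^2 - 6.29*k - 0.32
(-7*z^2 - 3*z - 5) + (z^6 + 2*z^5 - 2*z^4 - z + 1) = z^6 + 2*z^5 - 2*z^4 - 7*z^2 - 4*z - 4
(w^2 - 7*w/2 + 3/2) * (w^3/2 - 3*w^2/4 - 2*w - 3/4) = w^5/2 - 5*w^4/2 + 11*w^3/8 + 41*w^2/8 - 3*w/8 - 9/8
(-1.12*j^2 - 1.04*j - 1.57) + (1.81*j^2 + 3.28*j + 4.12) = 0.69*j^2 + 2.24*j + 2.55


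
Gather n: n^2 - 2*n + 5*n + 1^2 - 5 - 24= n^2 + 3*n - 28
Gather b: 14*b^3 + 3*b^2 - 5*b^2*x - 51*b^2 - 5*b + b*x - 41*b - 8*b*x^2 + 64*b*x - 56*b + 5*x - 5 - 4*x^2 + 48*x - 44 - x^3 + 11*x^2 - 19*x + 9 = 14*b^3 + b^2*(-5*x - 48) + b*(-8*x^2 + 65*x - 102) - x^3 + 7*x^2 + 34*x - 40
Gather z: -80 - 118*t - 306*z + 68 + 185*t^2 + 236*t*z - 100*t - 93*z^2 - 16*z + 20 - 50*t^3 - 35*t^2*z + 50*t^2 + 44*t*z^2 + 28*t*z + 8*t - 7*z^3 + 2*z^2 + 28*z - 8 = -50*t^3 + 235*t^2 - 210*t - 7*z^3 + z^2*(44*t - 91) + z*(-35*t^2 + 264*t - 294)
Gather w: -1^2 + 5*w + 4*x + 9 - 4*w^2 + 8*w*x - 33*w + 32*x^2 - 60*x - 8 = -4*w^2 + w*(8*x - 28) + 32*x^2 - 56*x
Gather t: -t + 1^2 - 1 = -t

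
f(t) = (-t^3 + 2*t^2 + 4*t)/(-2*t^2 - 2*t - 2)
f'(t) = (4*t + 2)*(-t^3 + 2*t^2 + 4*t)/(-2*t^2 - 2*t - 2)^2 + (-3*t^2 + 4*t + 4)/(-2*t^2 - 2*t - 2)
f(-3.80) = -2.94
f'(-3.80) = 0.67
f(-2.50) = -1.91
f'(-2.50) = 1.00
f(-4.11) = -3.15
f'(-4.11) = 0.64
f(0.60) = -0.74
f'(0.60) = -0.53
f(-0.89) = 0.70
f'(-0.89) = 1.68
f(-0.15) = 0.32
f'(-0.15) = -2.16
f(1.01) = -0.83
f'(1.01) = 0.01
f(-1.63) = -0.77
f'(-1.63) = 1.73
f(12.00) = 4.43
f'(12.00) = 0.50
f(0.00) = 0.00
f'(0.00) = -2.00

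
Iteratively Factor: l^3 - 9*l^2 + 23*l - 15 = (l - 5)*(l^2 - 4*l + 3) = (l - 5)*(l - 3)*(l - 1)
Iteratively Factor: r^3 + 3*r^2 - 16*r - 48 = (r + 3)*(r^2 - 16) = (r - 4)*(r + 3)*(r + 4)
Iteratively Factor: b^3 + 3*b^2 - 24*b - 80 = (b + 4)*(b^2 - b - 20) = (b - 5)*(b + 4)*(b + 4)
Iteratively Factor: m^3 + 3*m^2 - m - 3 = (m - 1)*(m^2 + 4*m + 3) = (m - 1)*(m + 3)*(m + 1)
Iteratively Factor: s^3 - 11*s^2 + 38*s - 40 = (s - 4)*(s^2 - 7*s + 10) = (s - 4)*(s - 2)*(s - 5)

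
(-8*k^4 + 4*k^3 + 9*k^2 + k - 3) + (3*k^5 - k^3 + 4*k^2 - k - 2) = 3*k^5 - 8*k^4 + 3*k^3 + 13*k^2 - 5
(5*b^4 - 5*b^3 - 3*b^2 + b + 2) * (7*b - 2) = 35*b^5 - 45*b^4 - 11*b^3 + 13*b^2 + 12*b - 4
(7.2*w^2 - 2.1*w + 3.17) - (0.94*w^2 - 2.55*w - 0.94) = 6.26*w^2 + 0.45*w + 4.11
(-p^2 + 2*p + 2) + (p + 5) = -p^2 + 3*p + 7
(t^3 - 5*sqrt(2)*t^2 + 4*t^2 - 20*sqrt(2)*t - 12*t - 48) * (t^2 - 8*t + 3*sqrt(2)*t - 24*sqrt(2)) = t^5 - 4*t^4 - 2*sqrt(2)*t^4 - 74*t^3 + 8*sqrt(2)*t^3 + 28*sqrt(2)*t^2 + 168*t^2 + 144*sqrt(2)*t + 1344*t + 1152*sqrt(2)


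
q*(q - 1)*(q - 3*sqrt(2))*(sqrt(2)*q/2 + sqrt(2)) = sqrt(2)*q^4/2 - 3*q^3 + sqrt(2)*q^3/2 - 3*q^2 - sqrt(2)*q^2 + 6*q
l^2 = l^2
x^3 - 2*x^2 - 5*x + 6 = (x - 3)*(x - 1)*(x + 2)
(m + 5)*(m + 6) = m^2 + 11*m + 30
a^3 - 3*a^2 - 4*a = a*(a - 4)*(a + 1)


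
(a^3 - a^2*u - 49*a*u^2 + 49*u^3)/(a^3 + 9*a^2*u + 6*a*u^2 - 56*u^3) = (-a^2 + 8*a*u - 7*u^2)/(-a^2 - 2*a*u + 8*u^2)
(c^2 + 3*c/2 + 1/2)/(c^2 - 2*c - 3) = (c + 1/2)/(c - 3)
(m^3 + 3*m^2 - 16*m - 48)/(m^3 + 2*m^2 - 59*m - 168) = (m^2 - 16)/(m^2 - m - 56)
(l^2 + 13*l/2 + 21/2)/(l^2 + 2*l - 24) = (2*l^2 + 13*l + 21)/(2*(l^2 + 2*l - 24))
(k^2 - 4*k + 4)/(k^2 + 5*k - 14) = (k - 2)/(k + 7)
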